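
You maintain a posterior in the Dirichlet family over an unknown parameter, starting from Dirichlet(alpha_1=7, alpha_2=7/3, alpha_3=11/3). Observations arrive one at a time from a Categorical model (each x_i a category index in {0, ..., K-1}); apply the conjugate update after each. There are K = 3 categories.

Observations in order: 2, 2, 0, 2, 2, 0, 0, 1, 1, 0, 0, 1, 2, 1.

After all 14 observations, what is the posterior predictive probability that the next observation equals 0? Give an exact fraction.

obs 1: x=2 → posterior Dirichlet(7, 7/3, 14/3)
obs 2: x=2 → posterior Dirichlet(7, 7/3, 17/3)
obs 3: x=0 → posterior Dirichlet(8, 7/3, 17/3)
obs 4: x=2 → posterior Dirichlet(8, 7/3, 20/3)
obs 5: x=2 → posterior Dirichlet(8, 7/3, 23/3)
obs 6: x=0 → posterior Dirichlet(9, 7/3, 23/3)
obs 7: x=0 → posterior Dirichlet(10, 7/3, 23/3)
obs 8: x=1 → posterior Dirichlet(10, 10/3, 23/3)
obs 9: x=1 → posterior Dirichlet(10, 13/3, 23/3)
obs 10: x=0 → posterior Dirichlet(11, 13/3, 23/3)
obs 11: x=0 → posterior Dirichlet(12, 13/3, 23/3)
obs 12: x=1 → posterior Dirichlet(12, 16/3, 23/3)
obs 13: x=2 → posterior Dirichlet(12, 16/3, 26/3)
obs 14: x=1 → posterior Dirichlet(12, 19/3, 26/3)

4/9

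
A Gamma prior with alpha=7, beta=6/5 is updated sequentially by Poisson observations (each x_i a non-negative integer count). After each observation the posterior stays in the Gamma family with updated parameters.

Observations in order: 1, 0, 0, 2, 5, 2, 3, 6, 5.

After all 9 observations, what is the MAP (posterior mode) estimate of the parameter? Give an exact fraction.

obs 1: x=1 → posterior Gamma(8, 11/5)
obs 2: x=0 → posterior Gamma(8, 16/5)
obs 3: x=0 → posterior Gamma(8, 21/5)
obs 4: x=2 → posterior Gamma(10, 26/5)
obs 5: x=5 → posterior Gamma(15, 31/5)
obs 6: x=2 → posterior Gamma(17, 36/5)
obs 7: x=3 → posterior Gamma(20, 41/5)
obs 8: x=6 → posterior Gamma(26, 46/5)
obs 9: x=5 → posterior Gamma(31, 51/5)

50/17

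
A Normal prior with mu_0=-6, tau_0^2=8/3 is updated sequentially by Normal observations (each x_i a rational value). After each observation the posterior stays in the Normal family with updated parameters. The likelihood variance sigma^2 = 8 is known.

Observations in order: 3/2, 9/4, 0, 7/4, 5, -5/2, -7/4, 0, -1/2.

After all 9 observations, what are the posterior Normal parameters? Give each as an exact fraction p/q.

obs 1: x=3/2 → posterior Normal(-33/8, 2)
obs 2: x=9/4 → posterior Normal(-57/20, 8/5)
obs 3: x=0 → posterior Normal(-19/8, 4/3)
obs 4: x=7/4 → posterior Normal(-25/14, 8/7)
obs 5: x=5 → posterior Normal(-15/16, 1)
obs 6: x=-5/2 → posterior Normal(-10/9, 8/9)
obs 7: x=-7/4 → posterior Normal(-47/40, 4/5)
obs 8: x=0 → posterior Normal(-47/44, 8/11)
obs 9: x=-1/2 → posterior Normal(-49/48, 2/3)

mu_0=-49/48, tau_0^2=2/3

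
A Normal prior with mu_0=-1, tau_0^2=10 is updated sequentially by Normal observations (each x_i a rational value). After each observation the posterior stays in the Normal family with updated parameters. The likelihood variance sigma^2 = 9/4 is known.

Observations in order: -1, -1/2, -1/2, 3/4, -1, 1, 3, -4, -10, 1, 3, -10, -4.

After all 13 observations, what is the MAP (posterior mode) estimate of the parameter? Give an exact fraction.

-899/529

obs 1: x=-1 → posterior Normal(-1, 90/49)
obs 2: x=-1/2 → posterior Normal(-69/89, 90/89)
obs 3: x=-1/2 → posterior Normal(-89/129, 30/43)
obs 4: x=3/4 → posterior Normal(-59/169, 90/169)
obs 5: x=-1 → posterior Normal(-9/19, 90/209)
obs 6: x=1 → posterior Normal(-59/249, 30/83)
obs 7: x=3 → posterior Normal(61/289, 90/289)
obs 8: x=-4 → posterior Normal(-99/329, 90/329)
obs 9: x=-10 → posterior Normal(-499/369, 10/41)
obs 10: x=1 → posterior Normal(-459/409, 90/409)
obs 11: x=3 → posterior Normal(-339/449, 90/449)
obs 12: x=-10 → posterior Normal(-739/489, 30/163)
obs 13: x=-4 → posterior Normal(-899/529, 90/529)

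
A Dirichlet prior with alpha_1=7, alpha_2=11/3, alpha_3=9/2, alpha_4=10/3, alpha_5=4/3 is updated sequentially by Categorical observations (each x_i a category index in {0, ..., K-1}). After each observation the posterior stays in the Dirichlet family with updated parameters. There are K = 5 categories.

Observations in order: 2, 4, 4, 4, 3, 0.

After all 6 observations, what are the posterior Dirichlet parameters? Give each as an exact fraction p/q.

obs 1: x=2 → posterior Dirichlet(7, 11/3, 11/2, 10/3, 4/3)
obs 2: x=4 → posterior Dirichlet(7, 11/3, 11/2, 10/3, 7/3)
obs 3: x=4 → posterior Dirichlet(7, 11/3, 11/2, 10/3, 10/3)
obs 4: x=4 → posterior Dirichlet(7, 11/3, 11/2, 10/3, 13/3)
obs 5: x=3 → posterior Dirichlet(7, 11/3, 11/2, 13/3, 13/3)
obs 6: x=0 → posterior Dirichlet(8, 11/3, 11/2, 13/3, 13/3)

alpha_1=8, alpha_2=11/3, alpha_3=11/2, alpha_4=13/3, alpha_5=13/3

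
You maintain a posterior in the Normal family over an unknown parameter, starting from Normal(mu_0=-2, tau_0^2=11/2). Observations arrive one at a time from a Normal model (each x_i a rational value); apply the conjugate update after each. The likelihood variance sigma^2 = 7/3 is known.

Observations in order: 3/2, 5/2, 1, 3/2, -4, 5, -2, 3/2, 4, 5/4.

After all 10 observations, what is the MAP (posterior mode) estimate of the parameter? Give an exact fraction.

35/32

obs 1: x=3/2 → posterior Normal(43/94, 77/47)
obs 2: x=5/2 → posterior Normal(13/10, 77/80)
obs 3: x=1 → posterior Normal(137/113, 77/113)
obs 4: x=3/2 → posterior Normal(373/292, 77/146)
obs 5: x=-4 → posterior Normal(109/358, 77/179)
obs 6: x=5 → posterior Normal(439/424, 77/212)
obs 7: x=-2 → posterior Normal(307/490, 11/35)
obs 8: x=3/2 → posterior Normal(203/278, 77/278)
obs 9: x=4 → posterior Normal(335/311, 77/311)
obs 10: x=5/4 → posterior Normal(35/32, 77/344)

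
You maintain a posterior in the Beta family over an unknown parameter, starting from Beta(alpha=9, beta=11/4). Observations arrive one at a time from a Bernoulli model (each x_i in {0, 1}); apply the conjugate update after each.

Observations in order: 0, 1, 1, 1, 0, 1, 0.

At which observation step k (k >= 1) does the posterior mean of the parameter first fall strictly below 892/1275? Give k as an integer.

k = 7

obs 1: x=0 → posterior Beta(9, 15/4)
obs 2: x=1 → posterior Beta(10, 15/4)
obs 3: x=1 → posterior Beta(11, 15/4)
obs 4: x=1 → posterior Beta(12, 15/4)
obs 5: x=0 → posterior Beta(12, 19/4)
obs 6: x=1 → posterior Beta(13, 19/4)
obs 7: x=0 → posterior Beta(13, 23/4)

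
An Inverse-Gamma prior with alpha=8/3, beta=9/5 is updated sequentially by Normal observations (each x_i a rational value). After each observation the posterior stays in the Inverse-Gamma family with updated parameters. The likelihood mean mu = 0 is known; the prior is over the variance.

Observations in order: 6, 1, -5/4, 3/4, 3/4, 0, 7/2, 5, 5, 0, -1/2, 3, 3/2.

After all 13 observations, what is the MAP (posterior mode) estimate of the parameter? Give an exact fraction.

28089/4880

obs 1: x=6 → posterior Inverse-Gamma(19/6, 99/5)
obs 2: x=1 → posterior Inverse-Gamma(11/3, 203/10)
obs 3: x=-5/4 → posterior Inverse-Gamma(25/6, 3373/160)
obs 4: x=3/4 → posterior Inverse-Gamma(14/3, 1709/80)
obs 5: x=3/4 → posterior Inverse-Gamma(31/6, 3463/160)
obs 6: x=0 → posterior Inverse-Gamma(17/3, 3463/160)
obs 7: x=7/2 → posterior Inverse-Gamma(37/6, 4443/160)
obs 8: x=5 → posterior Inverse-Gamma(20/3, 6443/160)
obs 9: x=5 → posterior Inverse-Gamma(43/6, 8443/160)
obs 10: x=0 → posterior Inverse-Gamma(23/3, 8443/160)
obs 11: x=-1/2 → posterior Inverse-Gamma(49/6, 8463/160)
obs 12: x=3 → posterior Inverse-Gamma(26/3, 9183/160)
obs 13: x=3/2 → posterior Inverse-Gamma(55/6, 9363/160)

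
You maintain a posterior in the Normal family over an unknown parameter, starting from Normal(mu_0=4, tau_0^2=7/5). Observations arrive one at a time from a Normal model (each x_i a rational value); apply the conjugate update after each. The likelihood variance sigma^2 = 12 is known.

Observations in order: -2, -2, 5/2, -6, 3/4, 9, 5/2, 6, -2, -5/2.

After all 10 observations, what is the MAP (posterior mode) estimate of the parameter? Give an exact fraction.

obs 1: x=-2 → posterior Normal(226/67, 84/67)
obs 2: x=-2 → posterior Normal(106/37, 42/37)
obs 3: x=5/2 → posterior Normal(17/6, 28/27)
obs 4: x=-6 → posterior Normal(375/176, 21/22)
obs 5: x=3/4 → posterior Normal(771/380, 84/95)
obs 6: x=9 → posterior Normal(341/136, 14/17)
obs 7: x=5/2 → posterior Normal(1093/436, 84/109)
obs 8: x=6 → posterior Normal(1261/464, 21/29)
obs 9: x=-2 → posterior Normal(1205/492, 28/41)
obs 10: x=-5/2 → posterior Normal(227/104, 42/65)

227/104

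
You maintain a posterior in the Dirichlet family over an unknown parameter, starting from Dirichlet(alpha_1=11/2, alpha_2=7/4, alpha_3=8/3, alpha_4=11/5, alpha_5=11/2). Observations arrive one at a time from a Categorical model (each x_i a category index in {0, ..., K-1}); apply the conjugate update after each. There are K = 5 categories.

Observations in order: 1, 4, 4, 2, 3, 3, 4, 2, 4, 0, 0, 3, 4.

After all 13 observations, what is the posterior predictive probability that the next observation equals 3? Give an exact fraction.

obs 1: x=1 → posterior Dirichlet(11/2, 11/4, 8/3, 11/5, 11/2)
obs 2: x=4 → posterior Dirichlet(11/2, 11/4, 8/3, 11/5, 13/2)
obs 3: x=4 → posterior Dirichlet(11/2, 11/4, 8/3, 11/5, 15/2)
obs 4: x=2 → posterior Dirichlet(11/2, 11/4, 11/3, 11/5, 15/2)
obs 5: x=3 → posterior Dirichlet(11/2, 11/4, 11/3, 16/5, 15/2)
obs 6: x=3 → posterior Dirichlet(11/2, 11/4, 11/3, 21/5, 15/2)
obs 7: x=4 → posterior Dirichlet(11/2, 11/4, 11/3, 21/5, 17/2)
obs 8: x=2 → posterior Dirichlet(11/2, 11/4, 14/3, 21/5, 17/2)
obs 9: x=4 → posterior Dirichlet(11/2, 11/4, 14/3, 21/5, 19/2)
obs 10: x=0 → posterior Dirichlet(13/2, 11/4, 14/3, 21/5, 19/2)
obs 11: x=0 → posterior Dirichlet(15/2, 11/4, 14/3, 21/5, 19/2)
obs 12: x=3 → posterior Dirichlet(15/2, 11/4, 14/3, 26/5, 19/2)
obs 13: x=4 → posterior Dirichlet(15/2, 11/4, 14/3, 26/5, 21/2)

312/1837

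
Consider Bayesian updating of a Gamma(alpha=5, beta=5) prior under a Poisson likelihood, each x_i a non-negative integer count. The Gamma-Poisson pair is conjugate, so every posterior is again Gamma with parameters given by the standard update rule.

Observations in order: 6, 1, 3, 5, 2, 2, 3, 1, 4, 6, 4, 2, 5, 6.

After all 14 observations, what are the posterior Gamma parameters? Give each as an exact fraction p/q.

alpha=55, beta=19

obs 1: x=6 → posterior Gamma(11, 6)
obs 2: x=1 → posterior Gamma(12, 7)
obs 3: x=3 → posterior Gamma(15, 8)
obs 4: x=5 → posterior Gamma(20, 9)
obs 5: x=2 → posterior Gamma(22, 10)
obs 6: x=2 → posterior Gamma(24, 11)
obs 7: x=3 → posterior Gamma(27, 12)
obs 8: x=1 → posterior Gamma(28, 13)
obs 9: x=4 → posterior Gamma(32, 14)
obs 10: x=6 → posterior Gamma(38, 15)
obs 11: x=4 → posterior Gamma(42, 16)
obs 12: x=2 → posterior Gamma(44, 17)
obs 13: x=5 → posterior Gamma(49, 18)
obs 14: x=6 → posterior Gamma(55, 19)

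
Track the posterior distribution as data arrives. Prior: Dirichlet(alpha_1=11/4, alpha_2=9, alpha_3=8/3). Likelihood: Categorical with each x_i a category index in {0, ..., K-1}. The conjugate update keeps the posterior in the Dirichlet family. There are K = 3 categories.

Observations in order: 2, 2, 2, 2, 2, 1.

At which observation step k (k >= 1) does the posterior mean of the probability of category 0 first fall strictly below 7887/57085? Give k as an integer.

obs 1: x=2 → posterior Dirichlet(11/4, 9, 11/3)
obs 2: x=2 → posterior Dirichlet(11/4, 9, 14/3)
obs 3: x=2 → posterior Dirichlet(11/4, 9, 17/3)
obs 4: x=2 → posterior Dirichlet(11/4, 9, 20/3)
obs 5: x=2 → posterior Dirichlet(11/4, 9, 23/3)
obs 6: x=1 → posterior Dirichlet(11/4, 10, 23/3)

k = 6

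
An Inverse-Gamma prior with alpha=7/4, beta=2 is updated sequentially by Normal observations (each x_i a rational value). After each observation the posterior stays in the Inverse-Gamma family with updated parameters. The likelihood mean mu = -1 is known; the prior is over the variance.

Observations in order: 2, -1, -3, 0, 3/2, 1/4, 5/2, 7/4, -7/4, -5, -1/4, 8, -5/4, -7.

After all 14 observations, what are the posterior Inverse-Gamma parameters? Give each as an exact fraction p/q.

obs 1: x=2 → posterior Inverse-Gamma(9/4, 13/2)
obs 2: x=-1 → posterior Inverse-Gamma(11/4, 13/2)
obs 3: x=-3 → posterior Inverse-Gamma(13/4, 17/2)
obs 4: x=0 → posterior Inverse-Gamma(15/4, 9)
obs 5: x=3/2 → posterior Inverse-Gamma(17/4, 97/8)
obs 6: x=1/4 → posterior Inverse-Gamma(19/4, 413/32)
obs 7: x=5/2 → posterior Inverse-Gamma(21/4, 609/32)
obs 8: x=7/4 → posterior Inverse-Gamma(23/4, 365/16)
obs 9: x=-7/4 → posterior Inverse-Gamma(25/4, 739/32)
obs 10: x=-5 → posterior Inverse-Gamma(27/4, 995/32)
obs 11: x=-1/4 → posterior Inverse-Gamma(29/4, 251/8)
obs 12: x=8 → posterior Inverse-Gamma(31/4, 575/8)
obs 13: x=-5/4 → posterior Inverse-Gamma(33/4, 2301/32)
obs 14: x=-7 → posterior Inverse-Gamma(35/4, 2877/32)

alpha=35/4, beta=2877/32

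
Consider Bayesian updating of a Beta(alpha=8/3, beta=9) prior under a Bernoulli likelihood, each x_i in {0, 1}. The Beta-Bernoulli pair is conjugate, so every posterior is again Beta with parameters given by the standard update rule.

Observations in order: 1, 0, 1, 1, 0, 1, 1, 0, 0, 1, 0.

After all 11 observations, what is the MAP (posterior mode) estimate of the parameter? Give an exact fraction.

23/62

obs 1: x=1 → posterior Beta(11/3, 9)
obs 2: x=0 → posterior Beta(11/3, 10)
obs 3: x=1 → posterior Beta(14/3, 10)
obs 4: x=1 → posterior Beta(17/3, 10)
obs 5: x=0 → posterior Beta(17/3, 11)
obs 6: x=1 → posterior Beta(20/3, 11)
obs 7: x=1 → posterior Beta(23/3, 11)
obs 8: x=0 → posterior Beta(23/3, 12)
obs 9: x=0 → posterior Beta(23/3, 13)
obs 10: x=1 → posterior Beta(26/3, 13)
obs 11: x=0 → posterior Beta(26/3, 14)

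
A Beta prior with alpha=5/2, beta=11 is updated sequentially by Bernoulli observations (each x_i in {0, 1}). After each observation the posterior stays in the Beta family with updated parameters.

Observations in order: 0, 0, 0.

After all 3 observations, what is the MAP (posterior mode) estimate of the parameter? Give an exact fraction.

3/29

obs 1: x=0 → posterior Beta(5/2, 12)
obs 2: x=0 → posterior Beta(5/2, 13)
obs 3: x=0 → posterior Beta(5/2, 14)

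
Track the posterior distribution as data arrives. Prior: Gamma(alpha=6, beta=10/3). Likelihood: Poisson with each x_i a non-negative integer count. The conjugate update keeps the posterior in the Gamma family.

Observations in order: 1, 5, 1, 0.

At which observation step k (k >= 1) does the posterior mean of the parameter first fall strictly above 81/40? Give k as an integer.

obs 1: x=1 → posterior Gamma(7, 13/3)
obs 2: x=5 → posterior Gamma(12, 16/3)
obs 3: x=1 → posterior Gamma(13, 19/3)
obs 4: x=0 → posterior Gamma(13, 22/3)

k = 2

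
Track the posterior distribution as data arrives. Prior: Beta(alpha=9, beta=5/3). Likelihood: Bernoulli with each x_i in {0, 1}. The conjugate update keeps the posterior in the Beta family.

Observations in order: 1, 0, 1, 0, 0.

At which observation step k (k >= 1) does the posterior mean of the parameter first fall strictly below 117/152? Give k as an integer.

k = 4

obs 1: x=1 → posterior Beta(10, 5/3)
obs 2: x=0 → posterior Beta(10, 8/3)
obs 3: x=1 → posterior Beta(11, 8/3)
obs 4: x=0 → posterior Beta(11, 11/3)
obs 5: x=0 → posterior Beta(11, 14/3)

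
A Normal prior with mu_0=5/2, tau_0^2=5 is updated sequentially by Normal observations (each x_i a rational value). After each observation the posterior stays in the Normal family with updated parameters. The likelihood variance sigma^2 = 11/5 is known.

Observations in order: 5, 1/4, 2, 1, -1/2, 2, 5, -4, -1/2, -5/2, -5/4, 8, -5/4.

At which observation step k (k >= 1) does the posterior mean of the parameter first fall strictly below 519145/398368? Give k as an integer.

k = 9

obs 1: x=5 → posterior Normal(305/72, 55/36)
obs 2: x=1/4 → posterior Normal(635/244, 55/61)
obs 3: x=2 → posterior Normal(835/344, 55/86)
obs 4: x=1 → posterior Normal(935/444, 55/111)
obs 5: x=-1/2 → posterior Normal(885/544, 55/136)
obs 6: x=2 → posterior Normal(155/92, 55/161)
obs 7: x=5 → posterior Normal(1585/744, 55/186)
obs 8: x=-4 → posterior Normal(1185/844, 55/211)
obs 9: x=-1/2 → posterior Normal(1135/944, 55/236)
obs 10: x=-5/2 → posterior Normal(295/348, 55/261)
obs 11: x=-5/4 → posterior Normal(95/143, 5/26)
obs 12: x=8 → posterior Normal(390/311, 55/311)
obs 13: x=-5/4 → posterior Normal(205/192, 55/336)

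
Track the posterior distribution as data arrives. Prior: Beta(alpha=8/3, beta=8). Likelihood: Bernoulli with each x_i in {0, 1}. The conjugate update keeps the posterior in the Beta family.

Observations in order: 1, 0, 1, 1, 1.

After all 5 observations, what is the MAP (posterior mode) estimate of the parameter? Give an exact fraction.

obs 1: x=1 → posterior Beta(11/3, 8)
obs 2: x=0 → posterior Beta(11/3, 9)
obs 3: x=1 → posterior Beta(14/3, 9)
obs 4: x=1 → posterior Beta(17/3, 9)
obs 5: x=1 → posterior Beta(20/3, 9)

17/41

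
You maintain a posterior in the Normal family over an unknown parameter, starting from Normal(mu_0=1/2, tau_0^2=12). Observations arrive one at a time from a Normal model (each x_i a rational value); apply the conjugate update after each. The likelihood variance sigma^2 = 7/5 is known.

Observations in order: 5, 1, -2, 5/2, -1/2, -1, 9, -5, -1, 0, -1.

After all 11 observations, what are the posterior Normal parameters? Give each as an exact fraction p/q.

mu_0=847/1334, tau_0^2=84/667

obs 1: x=5 → posterior Normal(607/134, 84/67)
obs 2: x=1 → posterior Normal(727/254, 84/127)
obs 3: x=-2 → posterior Normal(487/374, 84/187)
obs 4: x=5/2 → posterior Normal(787/494, 84/247)
obs 5: x=-1/2 → posterior Normal(727/614, 84/307)
obs 6: x=-1 → posterior Normal(607/734, 84/367)
obs 7: x=9 → posterior Normal(241/122, 12/61)
obs 8: x=-5 → posterior Normal(1087/974, 84/487)
obs 9: x=-1 → posterior Normal(967/1094, 84/547)
obs 10: x=0 → posterior Normal(967/1214, 84/607)
obs 11: x=-1 → posterior Normal(847/1334, 84/667)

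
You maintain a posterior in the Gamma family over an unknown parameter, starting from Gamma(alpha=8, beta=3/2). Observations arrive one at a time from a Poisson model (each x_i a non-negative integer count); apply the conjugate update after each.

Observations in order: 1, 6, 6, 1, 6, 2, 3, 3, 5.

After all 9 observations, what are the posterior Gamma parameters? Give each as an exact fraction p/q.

alpha=41, beta=21/2

obs 1: x=1 → posterior Gamma(9, 5/2)
obs 2: x=6 → posterior Gamma(15, 7/2)
obs 3: x=6 → posterior Gamma(21, 9/2)
obs 4: x=1 → posterior Gamma(22, 11/2)
obs 5: x=6 → posterior Gamma(28, 13/2)
obs 6: x=2 → posterior Gamma(30, 15/2)
obs 7: x=3 → posterior Gamma(33, 17/2)
obs 8: x=3 → posterior Gamma(36, 19/2)
obs 9: x=5 → posterior Gamma(41, 21/2)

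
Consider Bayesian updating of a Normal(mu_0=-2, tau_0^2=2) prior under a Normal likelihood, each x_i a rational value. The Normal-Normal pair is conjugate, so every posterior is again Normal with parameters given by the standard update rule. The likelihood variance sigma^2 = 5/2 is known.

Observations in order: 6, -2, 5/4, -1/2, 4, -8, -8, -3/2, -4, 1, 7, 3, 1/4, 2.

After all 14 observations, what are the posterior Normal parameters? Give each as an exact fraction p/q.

mu_0=-8/61, tau_0^2=10/61

obs 1: x=6 → posterior Normal(14/9, 10/9)
obs 2: x=-2 → posterior Normal(6/13, 10/13)
obs 3: x=5/4 → posterior Normal(11/17, 10/17)
obs 4: x=-1/2 → posterior Normal(3/7, 10/21)
obs 5: x=4 → posterior Normal(1, 2/5)
obs 6: x=-8 → posterior Normal(-7/29, 10/29)
obs 7: x=-8 → posterior Normal(-13/11, 10/33)
obs 8: x=-3/2 → posterior Normal(-45/37, 10/37)
obs 9: x=-4 → posterior Normal(-61/41, 10/41)
obs 10: x=1 → posterior Normal(-19/15, 2/9)
obs 11: x=7 → posterior Normal(-29/49, 10/49)
obs 12: x=3 → posterior Normal(-17/53, 10/53)
obs 13: x=1/4 → posterior Normal(-16/57, 10/57)
obs 14: x=2 → posterior Normal(-8/61, 10/61)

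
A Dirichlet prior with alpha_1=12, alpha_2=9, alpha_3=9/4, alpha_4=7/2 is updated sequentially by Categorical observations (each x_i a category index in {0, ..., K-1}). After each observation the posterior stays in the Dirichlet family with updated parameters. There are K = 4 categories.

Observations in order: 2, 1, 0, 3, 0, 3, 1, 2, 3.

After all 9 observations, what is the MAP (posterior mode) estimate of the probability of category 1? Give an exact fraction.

obs 1: x=2 → posterior Dirichlet(12, 9, 13/4, 7/2)
obs 2: x=1 → posterior Dirichlet(12, 10, 13/4, 7/2)
obs 3: x=0 → posterior Dirichlet(13, 10, 13/4, 7/2)
obs 4: x=3 → posterior Dirichlet(13, 10, 13/4, 9/2)
obs 5: x=0 → posterior Dirichlet(14, 10, 13/4, 9/2)
obs 6: x=3 → posterior Dirichlet(14, 10, 13/4, 11/2)
obs 7: x=1 → posterior Dirichlet(14, 11, 13/4, 11/2)
obs 8: x=2 → posterior Dirichlet(14, 11, 17/4, 11/2)
obs 9: x=3 → posterior Dirichlet(14, 11, 17/4, 13/2)

40/127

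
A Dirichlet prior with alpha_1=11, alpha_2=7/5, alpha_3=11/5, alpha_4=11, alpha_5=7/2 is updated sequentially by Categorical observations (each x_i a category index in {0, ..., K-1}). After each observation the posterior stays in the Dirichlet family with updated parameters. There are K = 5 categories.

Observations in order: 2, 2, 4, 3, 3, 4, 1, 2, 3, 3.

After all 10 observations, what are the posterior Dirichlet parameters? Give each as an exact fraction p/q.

obs 1: x=2 → posterior Dirichlet(11, 7/5, 16/5, 11, 7/2)
obs 2: x=2 → posterior Dirichlet(11, 7/5, 21/5, 11, 7/2)
obs 3: x=4 → posterior Dirichlet(11, 7/5, 21/5, 11, 9/2)
obs 4: x=3 → posterior Dirichlet(11, 7/5, 21/5, 12, 9/2)
obs 5: x=3 → posterior Dirichlet(11, 7/5, 21/5, 13, 9/2)
obs 6: x=4 → posterior Dirichlet(11, 7/5, 21/5, 13, 11/2)
obs 7: x=1 → posterior Dirichlet(11, 12/5, 21/5, 13, 11/2)
obs 8: x=2 → posterior Dirichlet(11, 12/5, 26/5, 13, 11/2)
obs 9: x=3 → posterior Dirichlet(11, 12/5, 26/5, 14, 11/2)
obs 10: x=3 → posterior Dirichlet(11, 12/5, 26/5, 15, 11/2)

alpha_1=11, alpha_2=12/5, alpha_3=26/5, alpha_4=15, alpha_5=11/2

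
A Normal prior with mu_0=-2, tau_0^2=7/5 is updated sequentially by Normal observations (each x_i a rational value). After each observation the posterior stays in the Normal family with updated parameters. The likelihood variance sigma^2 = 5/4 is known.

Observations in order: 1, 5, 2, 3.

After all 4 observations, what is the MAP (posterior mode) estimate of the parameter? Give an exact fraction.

258/137

obs 1: x=1 → posterior Normal(-22/53, 35/53)
obs 2: x=5 → posterior Normal(118/81, 35/81)
obs 3: x=2 → posterior Normal(174/109, 35/109)
obs 4: x=3 → posterior Normal(258/137, 35/137)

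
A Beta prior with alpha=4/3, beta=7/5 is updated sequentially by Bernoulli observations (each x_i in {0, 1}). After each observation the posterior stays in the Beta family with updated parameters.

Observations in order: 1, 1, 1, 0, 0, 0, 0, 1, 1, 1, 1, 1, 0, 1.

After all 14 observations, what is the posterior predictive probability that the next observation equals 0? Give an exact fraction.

96/251

obs 1: x=1 → posterior Beta(7/3, 7/5)
obs 2: x=1 → posterior Beta(10/3, 7/5)
obs 3: x=1 → posterior Beta(13/3, 7/5)
obs 4: x=0 → posterior Beta(13/3, 12/5)
obs 5: x=0 → posterior Beta(13/3, 17/5)
obs 6: x=0 → posterior Beta(13/3, 22/5)
obs 7: x=0 → posterior Beta(13/3, 27/5)
obs 8: x=1 → posterior Beta(16/3, 27/5)
obs 9: x=1 → posterior Beta(19/3, 27/5)
obs 10: x=1 → posterior Beta(22/3, 27/5)
obs 11: x=1 → posterior Beta(25/3, 27/5)
obs 12: x=1 → posterior Beta(28/3, 27/5)
obs 13: x=0 → posterior Beta(28/3, 32/5)
obs 14: x=1 → posterior Beta(31/3, 32/5)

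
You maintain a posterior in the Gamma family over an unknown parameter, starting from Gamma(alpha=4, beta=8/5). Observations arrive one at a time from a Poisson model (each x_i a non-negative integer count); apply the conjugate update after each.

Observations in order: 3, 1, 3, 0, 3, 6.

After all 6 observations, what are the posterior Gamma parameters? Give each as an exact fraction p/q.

alpha=20, beta=38/5

obs 1: x=3 → posterior Gamma(7, 13/5)
obs 2: x=1 → posterior Gamma(8, 18/5)
obs 3: x=3 → posterior Gamma(11, 23/5)
obs 4: x=0 → posterior Gamma(11, 28/5)
obs 5: x=3 → posterior Gamma(14, 33/5)
obs 6: x=6 → posterior Gamma(20, 38/5)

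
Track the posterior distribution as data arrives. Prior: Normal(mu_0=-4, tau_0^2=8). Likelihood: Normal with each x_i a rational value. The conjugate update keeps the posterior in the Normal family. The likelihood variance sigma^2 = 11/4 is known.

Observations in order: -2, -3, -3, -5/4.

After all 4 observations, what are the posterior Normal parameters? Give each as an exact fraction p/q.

mu_0=-340/139, tau_0^2=88/139

obs 1: x=-2 → posterior Normal(-108/43, 88/43)
obs 2: x=-3 → posterior Normal(-68/25, 88/75)
obs 3: x=-3 → posterior Normal(-300/107, 88/107)
obs 4: x=-5/4 → posterior Normal(-340/139, 88/139)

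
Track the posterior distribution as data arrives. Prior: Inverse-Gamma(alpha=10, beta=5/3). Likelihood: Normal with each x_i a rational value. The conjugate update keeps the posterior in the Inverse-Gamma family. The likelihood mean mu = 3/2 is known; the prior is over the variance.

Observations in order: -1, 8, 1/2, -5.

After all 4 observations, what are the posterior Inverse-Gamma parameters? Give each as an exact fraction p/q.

obs 1: x=-1 → posterior Inverse-Gamma(21/2, 115/24)
obs 2: x=8 → posterior Inverse-Gamma(11, 311/12)
obs 3: x=1/2 → posterior Inverse-Gamma(23/2, 317/12)
obs 4: x=-5 → posterior Inverse-Gamma(12, 1141/24)

alpha=12, beta=1141/24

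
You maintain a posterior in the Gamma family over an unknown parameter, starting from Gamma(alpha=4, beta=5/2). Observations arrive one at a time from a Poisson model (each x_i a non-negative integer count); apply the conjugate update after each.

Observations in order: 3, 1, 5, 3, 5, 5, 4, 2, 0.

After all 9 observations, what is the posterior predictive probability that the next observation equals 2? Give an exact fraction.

obs 1: x=3 → posterior Gamma(7, 7/2)
obs 2: x=1 → posterior Gamma(8, 9/2)
obs 3: x=5 → posterior Gamma(13, 11/2)
obs 4: x=3 → posterior Gamma(16, 13/2)
obs 5: x=5 → posterior Gamma(21, 15/2)
obs 6: x=5 → posterior Gamma(26, 17/2)
obs 7: x=4 → posterior Gamma(30, 19/2)
obs 8: x=2 → posterior Gamma(32, 21/2)
obs 9: x=0 → posterior Gamma(32, 23/2)

79430018998216278036273180747395285831073548352/338813178901720135627329000271856784820556640625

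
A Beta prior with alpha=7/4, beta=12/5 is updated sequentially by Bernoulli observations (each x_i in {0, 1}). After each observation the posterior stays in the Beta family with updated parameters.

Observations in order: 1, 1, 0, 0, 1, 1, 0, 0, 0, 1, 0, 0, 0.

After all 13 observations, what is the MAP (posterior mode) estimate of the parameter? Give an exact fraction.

115/303

obs 1: x=1 → posterior Beta(11/4, 12/5)
obs 2: x=1 → posterior Beta(15/4, 12/5)
obs 3: x=0 → posterior Beta(15/4, 17/5)
obs 4: x=0 → posterior Beta(15/4, 22/5)
obs 5: x=1 → posterior Beta(19/4, 22/5)
obs 6: x=1 → posterior Beta(23/4, 22/5)
obs 7: x=0 → posterior Beta(23/4, 27/5)
obs 8: x=0 → posterior Beta(23/4, 32/5)
obs 9: x=0 → posterior Beta(23/4, 37/5)
obs 10: x=1 → posterior Beta(27/4, 37/5)
obs 11: x=0 → posterior Beta(27/4, 42/5)
obs 12: x=0 → posterior Beta(27/4, 47/5)
obs 13: x=0 → posterior Beta(27/4, 52/5)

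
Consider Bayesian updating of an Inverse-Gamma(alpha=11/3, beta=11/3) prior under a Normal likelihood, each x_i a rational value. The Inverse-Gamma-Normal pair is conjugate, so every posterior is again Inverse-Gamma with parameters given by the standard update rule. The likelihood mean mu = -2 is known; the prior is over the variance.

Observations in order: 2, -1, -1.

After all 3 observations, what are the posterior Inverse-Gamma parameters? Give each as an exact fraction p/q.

obs 1: x=2 → posterior Inverse-Gamma(25/6, 35/3)
obs 2: x=-1 → posterior Inverse-Gamma(14/3, 73/6)
obs 3: x=-1 → posterior Inverse-Gamma(31/6, 38/3)

alpha=31/6, beta=38/3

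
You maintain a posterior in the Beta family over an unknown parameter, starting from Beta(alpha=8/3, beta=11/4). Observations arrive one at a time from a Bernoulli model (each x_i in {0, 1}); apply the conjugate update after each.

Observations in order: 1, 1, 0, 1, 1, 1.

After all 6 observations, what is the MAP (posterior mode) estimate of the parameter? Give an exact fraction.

obs 1: x=1 → posterior Beta(11/3, 11/4)
obs 2: x=1 → posterior Beta(14/3, 11/4)
obs 3: x=0 → posterior Beta(14/3, 15/4)
obs 4: x=1 → posterior Beta(17/3, 15/4)
obs 5: x=1 → posterior Beta(20/3, 15/4)
obs 6: x=1 → posterior Beta(23/3, 15/4)

80/113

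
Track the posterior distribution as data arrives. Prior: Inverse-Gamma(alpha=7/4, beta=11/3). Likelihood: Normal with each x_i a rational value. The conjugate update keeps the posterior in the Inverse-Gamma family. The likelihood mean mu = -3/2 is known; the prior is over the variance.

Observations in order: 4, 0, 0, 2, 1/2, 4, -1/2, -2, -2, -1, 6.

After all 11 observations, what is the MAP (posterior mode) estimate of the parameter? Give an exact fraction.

obs 1: x=4 → posterior Inverse-Gamma(9/4, 451/24)
obs 2: x=0 → posterior Inverse-Gamma(11/4, 239/12)
obs 3: x=0 → posterior Inverse-Gamma(13/4, 505/24)
obs 4: x=2 → posterior Inverse-Gamma(15/4, 163/6)
obs 5: x=1/2 → posterior Inverse-Gamma(17/4, 175/6)
obs 6: x=4 → posterior Inverse-Gamma(19/4, 1063/24)
obs 7: x=-1/2 → posterior Inverse-Gamma(21/4, 1075/24)
obs 8: x=-2 → posterior Inverse-Gamma(23/4, 539/12)
obs 9: x=-2 → posterior Inverse-Gamma(25/4, 1081/24)
obs 10: x=-1 → posterior Inverse-Gamma(27/4, 271/6)
obs 11: x=6 → posterior Inverse-Gamma(29/4, 1759/24)

1759/198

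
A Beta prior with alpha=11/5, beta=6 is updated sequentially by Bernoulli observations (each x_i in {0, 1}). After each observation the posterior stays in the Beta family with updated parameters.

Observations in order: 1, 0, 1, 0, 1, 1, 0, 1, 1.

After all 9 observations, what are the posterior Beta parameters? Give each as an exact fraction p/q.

alpha=41/5, beta=9

obs 1: x=1 → posterior Beta(16/5, 6)
obs 2: x=0 → posterior Beta(16/5, 7)
obs 3: x=1 → posterior Beta(21/5, 7)
obs 4: x=0 → posterior Beta(21/5, 8)
obs 5: x=1 → posterior Beta(26/5, 8)
obs 6: x=1 → posterior Beta(31/5, 8)
obs 7: x=0 → posterior Beta(31/5, 9)
obs 8: x=1 → posterior Beta(36/5, 9)
obs 9: x=1 → posterior Beta(41/5, 9)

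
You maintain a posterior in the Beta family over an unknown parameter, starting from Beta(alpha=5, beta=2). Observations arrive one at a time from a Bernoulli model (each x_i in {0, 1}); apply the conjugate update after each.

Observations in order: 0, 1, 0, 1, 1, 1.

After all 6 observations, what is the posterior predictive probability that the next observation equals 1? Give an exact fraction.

9/13

obs 1: x=0 → posterior Beta(5, 3)
obs 2: x=1 → posterior Beta(6, 3)
obs 3: x=0 → posterior Beta(6, 4)
obs 4: x=1 → posterior Beta(7, 4)
obs 5: x=1 → posterior Beta(8, 4)
obs 6: x=1 → posterior Beta(9, 4)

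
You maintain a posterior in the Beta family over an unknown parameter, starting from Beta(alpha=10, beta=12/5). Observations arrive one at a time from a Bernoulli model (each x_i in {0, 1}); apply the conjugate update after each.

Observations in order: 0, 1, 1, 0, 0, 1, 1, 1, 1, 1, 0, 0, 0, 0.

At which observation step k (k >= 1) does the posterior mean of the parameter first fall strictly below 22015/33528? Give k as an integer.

obs 1: x=0 → posterior Beta(10, 17/5)
obs 2: x=1 → posterior Beta(11, 17/5)
obs 3: x=1 → posterior Beta(12, 17/5)
obs 4: x=0 → posterior Beta(12, 22/5)
obs 5: x=0 → posterior Beta(12, 27/5)
obs 6: x=1 → posterior Beta(13, 27/5)
obs 7: x=1 → posterior Beta(14, 27/5)
obs 8: x=1 → posterior Beta(15, 27/5)
obs 9: x=1 → posterior Beta(16, 27/5)
obs 10: x=1 → posterior Beta(17, 27/5)
obs 11: x=0 → posterior Beta(17, 32/5)
obs 12: x=0 → posterior Beta(17, 37/5)
obs 13: x=0 → posterior Beta(17, 42/5)
obs 14: x=0 → posterior Beta(17, 47/5)

k = 14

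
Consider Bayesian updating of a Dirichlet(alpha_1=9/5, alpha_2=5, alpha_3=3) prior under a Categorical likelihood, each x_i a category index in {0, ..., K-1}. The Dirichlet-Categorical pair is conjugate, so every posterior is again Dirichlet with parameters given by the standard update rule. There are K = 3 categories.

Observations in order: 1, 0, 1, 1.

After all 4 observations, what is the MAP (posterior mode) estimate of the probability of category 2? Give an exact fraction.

5/27

obs 1: x=1 → posterior Dirichlet(9/5, 6, 3)
obs 2: x=0 → posterior Dirichlet(14/5, 6, 3)
obs 3: x=1 → posterior Dirichlet(14/5, 7, 3)
obs 4: x=1 → posterior Dirichlet(14/5, 8, 3)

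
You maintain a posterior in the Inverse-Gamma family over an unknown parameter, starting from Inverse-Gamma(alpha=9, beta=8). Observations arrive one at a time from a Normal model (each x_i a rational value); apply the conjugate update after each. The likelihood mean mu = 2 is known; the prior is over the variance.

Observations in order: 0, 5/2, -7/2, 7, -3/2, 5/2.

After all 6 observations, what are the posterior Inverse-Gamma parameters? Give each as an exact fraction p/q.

alpha=12, beta=44

obs 1: x=0 → posterior Inverse-Gamma(19/2, 10)
obs 2: x=5/2 → posterior Inverse-Gamma(10, 81/8)
obs 3: x=-7/2 → posterior Inverse-Gamma(21/2, 101/4)
obs 4: x=7 → posterior Inverse-Gamma(11, 151/4)
obs 5: x=-3/2 → posterior Inverse-Gamma(23/2, 351/8)
obs 6: x=5/2 → posterior Inverse-Gamma(12, 44)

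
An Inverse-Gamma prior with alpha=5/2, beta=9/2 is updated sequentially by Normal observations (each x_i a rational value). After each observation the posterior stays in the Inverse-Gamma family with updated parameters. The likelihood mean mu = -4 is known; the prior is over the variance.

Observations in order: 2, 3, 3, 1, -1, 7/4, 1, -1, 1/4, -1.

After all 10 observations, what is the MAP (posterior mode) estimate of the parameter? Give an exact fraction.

obs 1: x=2 → posterior Inverse-Gamma(3, 45/2)
obs 2: x=3 → posterior Inverse-Gamma(7/2, 47)
obs 3: x=3 → posterior Inverse-Gamma(4, 143/2)
obs 4: x=1 → posterior Inverse-Gamma(9/2, 84)
obs 5: x=-1 → posterior Inverse-Gamma(5, 177/2)
obs 6: x=7/4 → posterior Inverse-Gamma(11/2, 3361/32)
obs 7: x=1 → posterior Inverse-Gamma(6, 3761/32)
obs 8: x=-1 → posterior Inverse-Gamma(13/2, 3905/32)
obs 9: x=1/4 → posterior Inverse-Gamma(7, 2097/16)
obs 10: x=-1 → posterior Inverse-Gamma(15/2, 2169/16)

2169/136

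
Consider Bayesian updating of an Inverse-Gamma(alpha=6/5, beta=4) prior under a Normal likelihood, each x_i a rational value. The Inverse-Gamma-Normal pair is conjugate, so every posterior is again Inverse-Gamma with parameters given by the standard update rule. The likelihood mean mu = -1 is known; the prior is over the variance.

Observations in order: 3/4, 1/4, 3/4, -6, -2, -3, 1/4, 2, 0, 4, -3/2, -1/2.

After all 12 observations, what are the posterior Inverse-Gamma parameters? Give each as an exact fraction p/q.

alpha=36/5, beta=331/8

obs 1: x=3/4 → posterior Inverse-Gamma(17/10, 177/32)
obs 2: x=1/4 → posterior Inverse-Gamma(11/5, 101/16)
obs 3: x=3/4 → posterior Inverse-Gamma(27/10, 251/32)
obs 4: x=-6 → posterior Inverse-Gamma(16/5, 651/32)
obs 5: x=-2 → posterior Inverse-Gamma(37/10, 667/32)
obs 6: x=-3 → posterior Inverse-Gamma(21/5, 731/32)
obs 7: x=1/4 → posterior Inverse-Gamma(47/10, 189/8)
obs 8: x=2 → posterior Inverse-Gamma(26/5, 225/8)
obs 9: x=0 → posterior Inverse-Gamma(57/10, 229/8)
obs 10: x=4 → posterior Inverse-Gamma(31/5, 329/8)
obs 11: x=-3/2 → posterior Inverse-Gamma(67/10, 165/4)
obs 12: x=-1/2 → posterior Inverse-Gamma(36/5, 331/8)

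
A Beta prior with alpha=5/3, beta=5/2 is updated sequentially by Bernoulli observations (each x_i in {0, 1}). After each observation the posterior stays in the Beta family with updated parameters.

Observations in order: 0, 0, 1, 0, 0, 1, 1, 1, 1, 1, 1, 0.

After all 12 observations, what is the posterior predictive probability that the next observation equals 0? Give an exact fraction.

45/97

obs 1: x=0 → posterior Beta(5/3, 7/2)
obs 2: x=0 → posterior Beta(5/3, 9/2)
obs 3: x=1 → posterior Beta(8/3, 9/2)
obs 4: x=0 → posterior Beta(8/3, 11/2)
obs 5: x=0 → posterior Beta(8/3, 13/2)
obs 6: x=1 → posterior Beta(11/3, 13/2)
obs 7: x=1 → posterior Beta(14/3, 13/2)
obs 8: x=1 → posterior Beta(17/3, 13/2)
obs 9: x=1 → posterior Beta(20/3, 13/2)
obs 10: x=1 → posterior Beta(23/3, 13/2)
obs 11: x=1 → posterior Beta(26/3, 13/2)
obs 12: x=0 → posterior Beta(26/3, 15/2)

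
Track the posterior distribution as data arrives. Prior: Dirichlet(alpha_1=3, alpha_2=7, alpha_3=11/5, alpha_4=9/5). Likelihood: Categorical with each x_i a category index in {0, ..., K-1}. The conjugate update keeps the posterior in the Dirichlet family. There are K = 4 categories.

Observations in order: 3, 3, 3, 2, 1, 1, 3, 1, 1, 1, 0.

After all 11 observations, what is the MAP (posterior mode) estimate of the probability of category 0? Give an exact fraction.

1/7

obs 1: x=3 → posterior Dirichlet(3, 7, 11/5, 14/5)
obs 2: x=3 → posterior Dirichlet(3, 7, 11/5, 19/5)
obs 3: x=3 → posterior Dirichlet(3, 7, 11/5, 24/5)
obs 4: x=2 → posterior Dirichlet(3, 7, 16/5, 24/5)
obs 5: x=1 → posterior Dirichlet(3, 8, 16/5, 24/5)
obs 6: x=1 → posterior Dirichlet(3, 9, 16/5, 24/5)
obs 7: x=3 → posterior Dirichlet(3, 9, 16/5, 29/5)
obs 8: x=1 → posterior Dirichlet(3, 10, 16/5, 29/5)
obs 9: x=1 → posterior Dirichlet(3, 11, 16/5, 29/5)
obs 10: x=1 → posterior Dirichlet(3, 12, 16/5, 29/5)
obs 11: x=0 → posterior Dirichlet(4, 12, 16/5, 29/5)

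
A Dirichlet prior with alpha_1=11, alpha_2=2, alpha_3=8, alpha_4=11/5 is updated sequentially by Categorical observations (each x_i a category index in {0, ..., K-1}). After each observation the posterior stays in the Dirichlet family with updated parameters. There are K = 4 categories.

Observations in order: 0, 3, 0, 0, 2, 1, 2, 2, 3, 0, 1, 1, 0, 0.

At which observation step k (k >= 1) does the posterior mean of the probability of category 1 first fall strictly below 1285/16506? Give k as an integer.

obs 1: x=0 → posterior Dirichlet(12, 2, 8, 11/5)
obs 2: x=3 → posterior Dirichlet(12, 2, 8, 16/5)
obs 3: x=0 → posterior Dirichlet(13, 2, 8, 16/5)
obs 4: x=0 → posterior Dirichlet(14, 2, 8, 16/5)
obs 5: x=2 → posterior Dirichlet(14, 2, 9, 16/5)
obs 6: x=1 → posterior Dirichlet(14, 3, 9, 16/5)
obs 7: x=2 → posterior Dirichlet(14, 3, 10, 16/5)
obs 8: x=2 → posterior Dirichlet(14, 3, 11, 16/5)
obs 9: x=3 → posterior Dirichlet(14, 3, 11, 21/5)
obs 10: x=0 → posterior Dirichlet(15, 3, 11, 21/5)
obs 11: x=1 → posterior Dirichlet(15, 4, 11, 21/5)
obs 12: x=1 → posterior Dirichlet(15, 5, 11, 21/5)
obs 13: x=0 → posterior Dirichlet(16, 5, 11, 21/5)
obs 14: x=0 → posterior Dirichlet(17, 5, 11, 21/5)

k = 3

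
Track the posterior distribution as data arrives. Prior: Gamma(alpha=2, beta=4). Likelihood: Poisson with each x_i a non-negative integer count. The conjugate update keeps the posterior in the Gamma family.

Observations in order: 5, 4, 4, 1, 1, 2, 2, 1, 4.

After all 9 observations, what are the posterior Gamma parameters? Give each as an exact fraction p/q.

obs 1: x=5 → posterior Gamma(7, 5)
obs 2: x=4 → posterior Gamma(11, 6)
obs 3: x=4 → posterior Gamma(15, 7)
obs 4: x=1 → posterior Gamma(16, 8)
obs 5: x=1 → posterior Gamma(17, 9)
obs 6: x=2 → posterior Gamma(19, 10)
obs 7: x=2 → posterior Gamma(21, 11)
obs 8: x=1 → posterior Gamma(22, 12)
obs 9: x=4 → posterior Gamma(26, 13)

alpha=26, beta=13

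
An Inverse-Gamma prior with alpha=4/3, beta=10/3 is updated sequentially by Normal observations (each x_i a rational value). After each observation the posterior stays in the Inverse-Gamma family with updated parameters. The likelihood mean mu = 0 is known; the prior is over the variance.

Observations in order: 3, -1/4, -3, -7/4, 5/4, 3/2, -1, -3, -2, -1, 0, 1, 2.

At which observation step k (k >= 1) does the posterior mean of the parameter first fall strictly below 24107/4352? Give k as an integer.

obs 1: x=3 → posterior Inverse-Gamma(11/6, 47/6)
obs 2: x=-1/4 → posterior Inverse-Gamma(7/3, 755/96)
obs 3: x=-3 → posterior Inverse-Gamma(17/6, 1187/96)
obs 4: x=-7/4 → posterior Inverse-Gamma(10/3, 667/48)
obs 5: x=5/4 → posterior Inverse-Gamma(23/6, 1409/96)
obs 6: x=3/2 → posterior Inverse-Gamma(13/3, 1517/96)
obs 7: x=-1 → posterior Inverse-Gamma(29/6, 1565/96)
obs 8: x=-3 → posterior Inverse-Gamma(16/3, 1997/96)
obs 9: x=-2 → posterior Inverse-Gamma(35/6, 2189/96)
obs 10: x=-1 → posterior Inverse-Gamma(19/3, 2237/96)
obs 11: x=0 → posterior Inverse-Gamma(41/6, 2237/96)
obs 12: x=1 → posterior Inverse-Gamma(22/3, 2285/96)
obs 13: x=2 → posterior Inverse-Gamma(47/6, 2477/96)

k = 5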